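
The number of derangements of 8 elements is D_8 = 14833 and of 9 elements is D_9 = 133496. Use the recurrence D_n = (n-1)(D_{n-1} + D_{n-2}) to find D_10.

D_10 = (10-1)·(D_9 + D_8) = 9·(133496 + 14833) = 9·148329 = 1334961.

1334961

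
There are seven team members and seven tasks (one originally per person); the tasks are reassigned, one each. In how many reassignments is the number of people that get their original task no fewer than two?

Sum C(7,i)·!(7-i) for i = 2..7:
  i=2: C(7,2)·!5 = 21·44 = 924
  i=3: C(7,3)·!4 = 35·9 = 315
  i=4: C(7,4)·!3 = 35·2 = 70
  i=5: C(7,5)·!2 = 21·1 = 21
  i=6: C(7,6)·!1 = 7·0 = 0
  i=7: C(7,7)·!0 = 1·1 = 1
Total = 1331.

1331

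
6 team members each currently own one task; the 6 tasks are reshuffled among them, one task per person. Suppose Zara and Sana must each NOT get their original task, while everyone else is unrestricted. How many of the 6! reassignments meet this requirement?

504

Let A_j be the event that the j-th constrained one is fixed. By inclusion-exclusion over the 2 events:
Σ_{j=0}^{2} (-1)^j C(2,j)(6-j)!
= C(2,0)·6! - C(2,1)·5! + C(2,2)·4!
= 720 - 240 + 24
= 504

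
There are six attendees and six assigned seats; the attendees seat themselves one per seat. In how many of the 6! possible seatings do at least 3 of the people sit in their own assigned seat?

56

# with exactly i fixed is C(6,i)·!(6-i); sum over i=3..6:
  i=3: C(6,3)·!3 = 20·2 = 40
  i=4: C(6,4)·!2 = 15·1 = 15
  i=5: C(6,5)·!1 = 6·0 = 0
  i=6: C(6,6)·!0 = 1·1 = 1
Total = 56.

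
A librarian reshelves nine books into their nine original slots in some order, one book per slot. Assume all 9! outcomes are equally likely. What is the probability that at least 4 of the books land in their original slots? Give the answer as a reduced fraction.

6883/362880

Favorable outcomes: Σ_{i≥4} C(9,i)·!(9-i) = 126·44 + 126·9 + 84·2 + 36·1 + 9·0 + 1·1 = 6883.
Total outcomes: 9! = 362880.
Probability = 6883/362880 = 6883/362880.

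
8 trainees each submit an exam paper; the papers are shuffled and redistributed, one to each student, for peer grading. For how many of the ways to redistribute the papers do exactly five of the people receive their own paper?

112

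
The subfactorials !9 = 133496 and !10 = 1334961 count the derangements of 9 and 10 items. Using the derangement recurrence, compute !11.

14684570

!11 = (11-1)·(!10 + !9) = 10·(1334961 + 133496) = 10·1468457 = 14684570.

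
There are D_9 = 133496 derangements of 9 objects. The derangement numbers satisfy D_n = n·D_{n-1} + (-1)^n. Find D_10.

1334961

D_10 = 10·133496 + 1 = 1334961.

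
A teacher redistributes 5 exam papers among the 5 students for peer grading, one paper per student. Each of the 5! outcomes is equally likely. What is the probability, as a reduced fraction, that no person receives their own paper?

11/30

Favorable outcomes: !5 = 44.
Total outcomes: 5! = 120.
Probability = 44/120 = 11/30.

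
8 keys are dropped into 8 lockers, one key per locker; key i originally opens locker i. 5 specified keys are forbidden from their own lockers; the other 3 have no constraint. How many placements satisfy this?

Let A_j be the event that the j-th constrained one is fixed. By inclusion-exclusion over the 5 events:
Σ_{j=0}^{5} (-1)^j C(5,j)(8-j)!
= C(5,0)·8! - C(5,1)·7! + C(5,2)·6! - C(5,3)·5! + C(5,4)·4! - C(5,5)·3!
= 40320 - 25200 + 7200 - 1200 + 120 - 6
= 21234

21234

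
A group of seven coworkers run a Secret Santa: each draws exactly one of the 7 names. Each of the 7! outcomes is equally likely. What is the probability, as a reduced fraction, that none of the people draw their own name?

Favorable outcomes: !7 = 1854.
Total outcomes: 7! = 5040.
Probability = 1854/5040 = 103/280.

103/280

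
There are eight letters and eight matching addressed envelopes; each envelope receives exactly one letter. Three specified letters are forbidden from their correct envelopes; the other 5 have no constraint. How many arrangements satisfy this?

27240

Let A_j be the event that the j-th constrained one is fixed. By inclusion-exclusion over the 3 events:
Σ_{j=0}^{3} (-1)^j C(3,j)(8-j)!
= C(3,0)·8! - C(3,1)·7! + C(3,2)·6! - C(3,3)·5!
= 40320 - 15120 + 2160 - 120
= 27240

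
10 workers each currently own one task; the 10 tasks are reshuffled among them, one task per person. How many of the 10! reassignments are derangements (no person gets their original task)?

1334961

The subfactorial !10 = [10!/e] (nearest integer).
10! = 3628800, and 3628800/e ≈ 1334960.92, so !10 = 1334961.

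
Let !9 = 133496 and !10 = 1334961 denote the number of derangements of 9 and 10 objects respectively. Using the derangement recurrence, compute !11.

!11 = (11-1)·(!10 + !9) = 10·(1334961 + 133496) = 10·1468457 = 14684570.

14684570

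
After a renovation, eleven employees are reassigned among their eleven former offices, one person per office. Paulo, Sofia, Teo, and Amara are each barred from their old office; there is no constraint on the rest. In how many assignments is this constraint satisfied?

Let A_j be the event that the j-th constrained one is fixed. By inclusion-exclusion over the 4 events:
Σ_{j=0}^{4} (-1)^j C(4,j)(11-j)!
= C(4,0)·11! - C(4,1)·10! + C(4,2)·9! - C(4,3)·8! + C(4,4)·7!
= 39916800 - 14515200 + 2177280 - 161280 + 5040
= 27422640

27422640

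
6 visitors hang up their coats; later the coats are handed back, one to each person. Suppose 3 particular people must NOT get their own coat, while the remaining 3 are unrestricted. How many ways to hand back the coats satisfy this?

426

Inclusion-exclusion on the 3 forbidden self-matches:
Σ_{j=0}^{3} (-1)^j C(3,j)(6-j)!
= C(3,0)·6! - C(3,1)·5! + C(3,2)·4! - C(3,3)·3!
= 720 - 360 + 72 - 6
= 426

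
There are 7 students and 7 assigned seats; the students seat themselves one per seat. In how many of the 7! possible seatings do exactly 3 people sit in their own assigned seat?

Choose which 3 of the 7 are fixed: C(7,3) = 35.
The remaining 4 must be deranged: !4 = 9.
Total: 35 × 9 = 315.

315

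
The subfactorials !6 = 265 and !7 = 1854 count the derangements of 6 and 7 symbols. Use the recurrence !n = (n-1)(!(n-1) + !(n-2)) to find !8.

14833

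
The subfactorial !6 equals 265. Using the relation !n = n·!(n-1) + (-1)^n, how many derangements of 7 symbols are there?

!7 = 7·265 - 1 = 1854.

1854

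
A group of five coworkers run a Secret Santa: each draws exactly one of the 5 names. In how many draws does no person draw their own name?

!5 is the nearest integer to 5!/e.
5! = 120, and 120/e ≈ 44.15, so !5 = 44.

44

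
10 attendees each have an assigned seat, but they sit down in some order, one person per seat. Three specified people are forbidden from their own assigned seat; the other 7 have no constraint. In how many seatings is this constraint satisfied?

2656080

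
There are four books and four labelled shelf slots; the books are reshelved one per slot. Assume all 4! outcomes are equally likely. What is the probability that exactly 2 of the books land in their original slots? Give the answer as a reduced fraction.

Favorable outcomes: C(4,2)·!2 = 6·1 = 6.
Total outcomes: 4! = 24.
Probability = 6/24 = 1/4.

1/4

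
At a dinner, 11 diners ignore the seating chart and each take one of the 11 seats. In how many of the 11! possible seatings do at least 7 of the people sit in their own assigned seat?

3356

Sum C(11,i)·!(11-i) for i = 7..11:
  i=7: C(11,7)·!4 = 330·9 = 2970
  i=8: C(11,8)·!3 = 165·2 = 330
  i=9: C(11,9)·!2 = 55·1 = 55
  i=10: C(11,10)·!1 = 11·0 = 0
  i=11: C(11,11)·!0 = 1·1 = 1
Total = 3356.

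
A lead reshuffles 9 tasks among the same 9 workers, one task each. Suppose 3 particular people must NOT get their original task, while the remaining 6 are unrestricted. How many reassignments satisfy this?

256320

Inclusion-exclusion on the 3 forbidden self-matches:
Σ_{j=0}^{3} (-1)^j C(3,j)(9-j)!
= C(3,0)·9! - C(3,1)·8! + C(3,2)·7! - C(3,3)·6!
= 362880 - 120960 + 15120 - 720
= 256320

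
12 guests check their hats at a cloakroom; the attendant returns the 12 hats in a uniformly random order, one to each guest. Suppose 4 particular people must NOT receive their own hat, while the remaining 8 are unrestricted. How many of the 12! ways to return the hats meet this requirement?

Let A_j be the event that the j-th constrained one is fixed. By inclusion-exclusion over the 4 events:
Σ_{j=0}^{4} (-1)^j C(4,j)(12-j)!
= C(4,0)·12! - C(4,1)·11! + C(4,2)·10! - C(4,3)·9! + C(4,4)·8!
= 479001600 - 159667200 + 21772800 - 1451520 + 40320
= 339696000

339696000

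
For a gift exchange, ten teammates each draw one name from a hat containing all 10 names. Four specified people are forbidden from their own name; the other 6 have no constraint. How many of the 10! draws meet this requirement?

2399760

Inclusion-exclusion on the 4 forbidden self-matches:
Σ_{j=0}^{4} (-1)^j C(4,j)(10-j)!
= C(4,0)·10! - C(4,1)·9! + C(4,2)·8! - C(4,3)·7! + C(4,4)·6!
= 3628800 - 1451520 + 241920 - 20160 + 720
= 2399760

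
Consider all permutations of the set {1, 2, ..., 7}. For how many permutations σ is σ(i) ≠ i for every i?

1854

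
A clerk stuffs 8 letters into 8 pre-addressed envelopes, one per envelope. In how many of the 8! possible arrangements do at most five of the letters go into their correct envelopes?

Sum C(8,i)·!(8-i) for i = 0..5:
  i=0: C(8,0)·!8 = 1·14833 = 14833
  i=1: C(8,1)·!7 = 8·1854 = 14832
  i=2: C(8,2)·!6 = 28·265 = 7420
  i=3: C(8,3)·!5 = 56·44 = 2464
  i=4: C(8,4)·!4 = 70·9 = 630
  i=5: C(8,5)·!3 = 56·2 = 112
Total = 40291.

40291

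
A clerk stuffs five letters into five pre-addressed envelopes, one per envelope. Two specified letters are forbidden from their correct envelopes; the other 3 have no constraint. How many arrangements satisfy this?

78

Inclusion-exclusion on the 2 forbidden self-matches:
Σ_{j=0}^{2} (-1)^j C(2,j)(5-j)!
= C(2,0)·5! - C(2,1)·4! + C(2,2)·3!
= 120 - 48 + 6
= 78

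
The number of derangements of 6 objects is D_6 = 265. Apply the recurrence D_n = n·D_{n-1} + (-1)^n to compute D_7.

1854

D_7 = 7·265 - 1 = 1854.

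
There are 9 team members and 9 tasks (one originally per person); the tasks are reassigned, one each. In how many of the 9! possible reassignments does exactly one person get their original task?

133497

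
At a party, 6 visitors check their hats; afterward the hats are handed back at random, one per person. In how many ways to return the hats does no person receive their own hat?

265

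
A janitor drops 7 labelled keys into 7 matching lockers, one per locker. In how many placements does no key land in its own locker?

1854

The subfactorial !7 = [7!/e] (nearest integer).
7! = 5040, and 5040/e ≈ 1854.11, so !7 = 1854.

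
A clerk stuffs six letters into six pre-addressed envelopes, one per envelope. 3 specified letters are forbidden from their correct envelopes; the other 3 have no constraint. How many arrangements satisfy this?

Inclusion-exclusion on the 3 forbidden self-matches:
Σ_{j=0}^{3} (-1)^j C(3,j)(6-j)!
= C(3,0)·6! - C(3,1)·5! + C(3,2)·4! - C(3,3)·3!
= 720 - 360 + 72 - 6
= 426

426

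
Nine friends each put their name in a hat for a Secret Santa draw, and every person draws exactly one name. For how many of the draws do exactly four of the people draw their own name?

5544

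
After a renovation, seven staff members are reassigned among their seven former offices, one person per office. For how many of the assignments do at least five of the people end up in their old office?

22

Sum C(7,i)·!(7-i) for i = 5..7:
  i=5: C(7,5)·!2 = 21·1 = 21
  i=6: C(7,6)·!1 = 7·0 = 0
  i=7: C(7,7)·!0 = 1·1 = 1
Total = 22.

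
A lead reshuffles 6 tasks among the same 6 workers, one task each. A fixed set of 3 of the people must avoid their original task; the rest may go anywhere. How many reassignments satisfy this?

426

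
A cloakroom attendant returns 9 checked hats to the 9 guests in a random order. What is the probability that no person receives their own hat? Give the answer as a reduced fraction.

16687/45360

Favorable outcomes: !9 = 133496.
Total outcomes: 9! = 362880.
Probability = 133496/362880 = 16687/45360.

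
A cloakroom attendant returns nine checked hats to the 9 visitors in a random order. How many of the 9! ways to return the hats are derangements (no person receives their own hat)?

133496

By inclusion-exclusion, !9 = Σ (-1)^k · 9!/k! for k=0..9
= 9! - 9!/1! + 9!/2! - 9!/3! + 9!/4! - 9!/5! + 9!/6! - 9!/7! + 9!/8! - 9!/9!
= 362880 - 362880 + 181440 - 60480 + 15120 - 3024 + 504 - 72 + 9 - 1
= 133496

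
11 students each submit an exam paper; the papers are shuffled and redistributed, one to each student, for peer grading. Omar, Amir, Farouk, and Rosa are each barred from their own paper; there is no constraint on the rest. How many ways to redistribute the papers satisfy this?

27422640

Let A_j be the event that the j-th constrained one is fixed. By inclusion-exclusion over the 4 events:
Σ_{j=0}^{4} (-1)^j C(4,j)(11-j)!
= C(4,0)·11! - C(4,1)·10! + C(4,2)·9! - C(4,3)·8! + C(4,4)·7!
= 39916800 - 14515200 + 2177280 - 161280 + 5040
= 27422640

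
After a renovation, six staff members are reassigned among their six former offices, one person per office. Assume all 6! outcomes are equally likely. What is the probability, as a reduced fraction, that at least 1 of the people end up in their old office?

91/144

Favorable outcomes: Σ_{i≥1} C(6,i)·!(6-i) = 6·44 + 15·9 + 20·2 + 15·1 + 6·0 + 1·1 = 455.
Total outcomes: 6! = 720.
Probability = 455/720 = 91/144.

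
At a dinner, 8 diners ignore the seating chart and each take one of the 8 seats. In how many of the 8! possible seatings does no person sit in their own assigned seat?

14833

Recurrence: !8 = 7·(!7 + !6).
!8 = 7·(1854 + 265) = 7·2119 = 14833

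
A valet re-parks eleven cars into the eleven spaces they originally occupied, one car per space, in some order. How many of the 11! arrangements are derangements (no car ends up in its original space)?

14684570

!11 = 11! · Σ_{k=0}^{11} (-1)^k/k!
= 11! - 11!/1! + 11!/2! - 11!/3! + 11!/4! - 11!/5! + 11!/6! - 11!/7! + 11!/8! - 11!/9! + 11!/10! - 11!/11!
= 39916800 - 39916800 + 19958400 - 6652800 + 1663200 - 332640 + 55440 - 7920 + 990 - 110 + 11 - 1
= 14684570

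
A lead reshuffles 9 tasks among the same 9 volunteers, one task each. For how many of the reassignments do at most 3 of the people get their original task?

# with exactly i fixed is C(9,i)·!(9-i); sum over i=0..3:
  i=0: C(9,0)·!9 = 1·133496 = 133496
  i=1: C(9,1)·!8 = 9·14833 = 133497
  i=2: C(9,2)·!7 = 36·1854 = 66744
  i=3: C(9,3)·!6 = 84·265 = 22260
Total = 355997.

355997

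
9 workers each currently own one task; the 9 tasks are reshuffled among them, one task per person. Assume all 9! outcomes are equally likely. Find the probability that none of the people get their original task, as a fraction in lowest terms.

Favorable outcomes: !9 = 133496.
Total outcomes: 9! = 362880.
Probability = 133496/362880 = 16687/45360.

16687/45360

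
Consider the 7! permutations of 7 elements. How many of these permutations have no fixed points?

1854

!7 is the nearest integer to 7!/e.
7! = 5040, and 5040/e ≈ 1854.11, so !7 = 1854.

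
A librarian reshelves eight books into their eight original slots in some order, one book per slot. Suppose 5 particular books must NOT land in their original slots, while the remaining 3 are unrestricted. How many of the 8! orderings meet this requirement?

Let A_j be the event that the j-th constrained one is fixed. By inclusion-exclusion over the 5 events:
Σ_{j=0}^{5} (-1)^j C(5,j)(8-j)!
= C(5,0)·8! - C(5,1)·7! + C(5,2)·6! - C(5,3)·5! + C(5,4)·4! - C(5,5)·3!
= 40320 - 25200 + 7200 - 1200 + 120 - 6
= 21234

21234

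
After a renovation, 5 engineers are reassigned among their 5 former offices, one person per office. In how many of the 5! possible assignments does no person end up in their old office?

44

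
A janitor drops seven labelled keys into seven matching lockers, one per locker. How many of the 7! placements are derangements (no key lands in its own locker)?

Recurrence: !7 = 6·(!6 + !5).
!7 = 6·(265 + 44) = 6·309 = 1854

1854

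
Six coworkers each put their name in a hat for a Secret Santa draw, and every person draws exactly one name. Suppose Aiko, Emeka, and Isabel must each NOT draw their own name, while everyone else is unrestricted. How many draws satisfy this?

426

Let A_j be the event that the j-th constrained one is fixed. By inclusion-exclusion over the 3 events:
Σ_{j=0}^{3} (-1)^j C(3,j)(6-j)!
= C(3,0)·6! - C(3,1)·5! + C(3,2)·4! - C(3,3)·3!
= 720 - 360 + 72 - 6
= 426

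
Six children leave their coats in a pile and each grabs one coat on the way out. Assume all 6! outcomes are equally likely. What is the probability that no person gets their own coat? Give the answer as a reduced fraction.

53/144

Favorable outcomes: !6 = 265.
Total outcomes: 6! = 720.
Probability = 265/720 = 53/144.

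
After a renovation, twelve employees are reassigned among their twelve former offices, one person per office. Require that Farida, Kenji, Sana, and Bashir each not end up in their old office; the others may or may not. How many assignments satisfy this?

339696000

Inclusion-exclusion on the 4 forbidden self-matches:
Σ_{j=0}^{4} (-1)^j C(4,j)(12-j)!
= C(4,0)·12! - C(4,1)·11! + C(4,2)·10! - C(4,3)·9! + C(4,4)·8!
= 479001600 - 159667200 + 21772800 - 1451520 + 40320
= 339696000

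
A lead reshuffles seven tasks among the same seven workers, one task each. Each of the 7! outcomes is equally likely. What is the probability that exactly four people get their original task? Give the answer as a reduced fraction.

Favorable outcomes: C(7,4)·!3 = 35·2 = 70.
Total outcomes: 7! = 5040.
Probability = 70/5040 = 1/72.

1/72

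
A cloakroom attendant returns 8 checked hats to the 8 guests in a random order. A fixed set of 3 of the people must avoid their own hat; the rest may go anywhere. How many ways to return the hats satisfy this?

Inclusion-exclusion on the 3 forbidden self-matches:
Σ_{j=0}^{3} (-1)^j C(3,j)(8-j)!
= C(3,0)·8! - C(3,1)·7! + C(3,2)·6! - C(3,3)·5!
= 40320 - 15120 + 2160 - 120
= 27240

27240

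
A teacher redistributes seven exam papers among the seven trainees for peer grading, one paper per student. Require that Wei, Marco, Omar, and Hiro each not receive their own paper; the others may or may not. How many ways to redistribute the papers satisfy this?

2790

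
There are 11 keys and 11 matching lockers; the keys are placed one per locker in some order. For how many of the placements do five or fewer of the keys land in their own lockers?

# with exactly i fixed is C(11,i)·!(11-i); sum over i=0..5:
  i=0: C(11,0)·!11 = 1·14684570 = 14684570
  i=1: C(11,1)·!10 = 11·1334961 = 14684571
  i=2: C(11,2)·!9 = 55·133496 = 7342280
  i=3: C(11,3)·!8 = 165·14833 = 2447445
  i=4: C(11,4)·!7 = 330·1854 = 611820
  i=5: C(11,5)·!6 = 462·265 = 122430
Total = 39893116.

39893116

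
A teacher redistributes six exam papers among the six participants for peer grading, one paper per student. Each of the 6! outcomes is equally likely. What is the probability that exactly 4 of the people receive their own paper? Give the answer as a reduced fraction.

1/48

Favorable outcomes: C(6,4)·!2 = 15·1 = 15.
Total outcomes: 6! = 720.
Probability = 15/720 = 1/48.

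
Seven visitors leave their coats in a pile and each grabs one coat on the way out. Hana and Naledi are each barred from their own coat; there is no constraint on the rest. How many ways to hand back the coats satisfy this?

3720

Inclusion-exclusion on the 2 forbidden self-matches:
Σ_{j=0}^{2} (-1)^j C(2,j)(7-j)!
= C(2,0)·7! - C(2,1)·6! + C(2,2)·5!
= 5040 - 1440 + 120
= 3720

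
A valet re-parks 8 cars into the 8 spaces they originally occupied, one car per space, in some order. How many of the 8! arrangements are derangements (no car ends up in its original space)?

14833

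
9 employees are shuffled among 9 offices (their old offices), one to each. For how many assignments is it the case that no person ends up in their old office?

133496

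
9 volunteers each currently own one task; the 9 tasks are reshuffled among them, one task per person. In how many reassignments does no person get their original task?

133496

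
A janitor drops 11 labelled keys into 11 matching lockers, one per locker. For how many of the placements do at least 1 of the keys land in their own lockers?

25232230

# with exactly i fixed is C(11,i)·!(11-i); sum over i=1..11:
  i=1: C(11,1)·!10 = 11·1334961 = 14684571
  i=2: C(11,2)·!9 = 55·133496 = 7342280
  i=3: C(11,3)·!8 = 165·14833 = 2447445
  i=4: C(11,4)·!7 = 330·1854 = 611820
  i=5: C(11,5)·!6 = 462·265 = 122430
  i=6: C(11,6)·!5 = 462·44 = 20328
  i=7: C(11,7)·!4 = 330·9 = 2970
  i=8: C(11,8)·!3 = 165·2 = 330
  i=9: C(11,9)·!2 = 55·1 = 55
  i=10: C(11,10)·!1 = 11·0 = 0
  i=11: C(11,11)·!0 = 1·1 = 1
Total = 25232230.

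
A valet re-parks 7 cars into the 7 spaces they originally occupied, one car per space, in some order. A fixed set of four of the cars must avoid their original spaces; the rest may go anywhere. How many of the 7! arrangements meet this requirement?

2790

Inclusion-exclusion on the 4 forbidden self-matches:
Σ_{j=0}^{4} (-1)^j C(4,j)(7-j)!
= C(4,0)·7! - C(4,1)·6! + C(4,2)·5! - C(4,3)·4! + C(4,4)·3!
= 5040 - 2880 + 720 - 96 + 6
= 2790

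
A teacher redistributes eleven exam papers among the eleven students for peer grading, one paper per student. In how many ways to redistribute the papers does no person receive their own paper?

14684570

!11 is the nearest integer to 11!/e.
11! = 39916800, and 39916800/e ≈ 14684570.08, so !11 = 14684570.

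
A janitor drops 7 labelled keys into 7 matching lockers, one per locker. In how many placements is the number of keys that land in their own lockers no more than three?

4948

# with exactly i fixed is C(7,i)·!(7-i); sum over i=0..3:
  i=0: C(7,0)·!7 = 1·1854 = 1854
  i=1: C(7,1)·!6 = 7·265 = 1855
  i=2: C(7,2)·!5 = 21·44 = 924
  i=3: C(7,3)·!4 = 35·9 = 315
Total = 4948.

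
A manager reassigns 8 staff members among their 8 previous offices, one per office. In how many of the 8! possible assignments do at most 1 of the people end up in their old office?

29665

# with exactly i fixed is C(8,i)·!(8-i); sum over i=0..1:
  i=0: C(8,0)·!8 = 1·14833 = 14833
  i=1: C(8,1)·!7 = 8·1854 = 14832
Total = 29665.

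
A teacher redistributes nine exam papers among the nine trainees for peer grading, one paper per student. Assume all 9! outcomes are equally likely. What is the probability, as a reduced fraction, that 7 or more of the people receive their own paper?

Favorable outcomes: Σ_{i≥7} C(9,i)·!(9-i) = 36·1 + 9·0 + 1·1 = 37.
Total outcomes: 9! = 362880.
Probability = 37/362880 = 37/362880.

37/362880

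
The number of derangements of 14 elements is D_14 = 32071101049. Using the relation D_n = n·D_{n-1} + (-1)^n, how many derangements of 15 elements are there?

481066515734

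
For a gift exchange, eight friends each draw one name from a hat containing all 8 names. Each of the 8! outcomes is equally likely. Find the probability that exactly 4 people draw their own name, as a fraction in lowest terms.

Favorable outcomes: C(8,4)·!4 = 70·9 = 630.
Total outcomes: 8! = 40320.
Probability = 630/40320 = 1/64.

1/64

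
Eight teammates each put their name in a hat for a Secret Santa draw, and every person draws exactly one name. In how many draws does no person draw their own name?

14833

!8 = 8! · Σ_{k=0}^{8} (-1)^k/k!
= 8! - 8!/1! + 8!/2! - 8!/3! + 8!/4! - 8!/5! + 8!/6! - 8!/7! + 8!/8!
= 40320 - 40320 + 20160 - 6720 + 1680 - 336 + 56 - 8 + 1
= 14833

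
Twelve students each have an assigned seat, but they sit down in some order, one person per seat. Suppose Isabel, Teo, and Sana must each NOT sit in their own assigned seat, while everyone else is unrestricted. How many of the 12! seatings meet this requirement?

Inclusion-exclusion on the 3 forbidden self-matches:
Σ_{j=0}^{3} (-1)^j C(3,j)(12-j)!
= C(3,0)·12! - C(3,1)·11! + C(3,2)·10! - C(3,3)·9!
= 479001600 - 119750400 + 10886400 - 362880
= 369774720

369774720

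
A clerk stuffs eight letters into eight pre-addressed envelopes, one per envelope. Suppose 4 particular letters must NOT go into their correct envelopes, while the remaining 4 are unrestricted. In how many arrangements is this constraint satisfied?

24024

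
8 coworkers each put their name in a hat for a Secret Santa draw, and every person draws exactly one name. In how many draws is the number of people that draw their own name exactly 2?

Pick the 2 fixed positions: C(8,2) = 28 ways.
The other 6 form a derangement: !6 = 265.
Total: 28 × 265 = 7420.

7420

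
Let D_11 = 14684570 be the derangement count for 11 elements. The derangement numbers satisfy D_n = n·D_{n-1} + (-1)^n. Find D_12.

176214841

D_12 = 12·14684570 + 1 = 176214841.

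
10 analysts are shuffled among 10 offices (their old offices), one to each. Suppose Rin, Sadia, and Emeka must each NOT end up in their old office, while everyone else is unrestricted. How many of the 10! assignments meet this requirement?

Let A_j be the event that the j-th constrained one is fixed. By inclusion-exclusion over the 3 events:
Σ_{j=0}^{3} (-1)^j C(3,j)(10-j)!
= C(3,0)·10! - C(3,1)·9! + C(3,2)·8! - C(3,3)·7!
= 3628800 - 1088640 + 120960 - 5040
= 2656080

2656080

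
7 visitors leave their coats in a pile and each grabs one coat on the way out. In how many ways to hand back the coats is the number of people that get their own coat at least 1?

Sum C(7,i)·!(7-i) for i = 1..7:
  i=1: C(7,1)·!6 = 7·265 = 1855
  i=2: C(7,2)·!5 = 21·44 = 924
  i=3: C(7,3)·!4 = 35·9 = 315
  i=4: C(7,4)·!3 = 35·2 = 70
  i=5: C(7,5)·!2 = 21·1 = 21
  i=6: C(7,6)·!1 = 7·0 = 0
  i=7: C(7,7)·!0 = 1·1 = 1
Total = 3186.

3186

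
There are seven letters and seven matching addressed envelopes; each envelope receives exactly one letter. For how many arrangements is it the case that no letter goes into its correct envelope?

!7 is the nearest integer to 7!/e.
7! = 5040, and 5040/e ≈ 1854.11, so !7 = 1854.

1854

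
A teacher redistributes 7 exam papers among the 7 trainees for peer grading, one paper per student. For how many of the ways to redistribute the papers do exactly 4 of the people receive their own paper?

70

Choose which 4 of the 7 are fixed: C(7,4) = 35.
The remaining 3 must be deranged: !3 = 2.
Total: 35 × 2 = 70.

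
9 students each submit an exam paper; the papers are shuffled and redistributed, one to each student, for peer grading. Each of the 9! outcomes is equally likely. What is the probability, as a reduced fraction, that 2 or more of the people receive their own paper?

95887/362880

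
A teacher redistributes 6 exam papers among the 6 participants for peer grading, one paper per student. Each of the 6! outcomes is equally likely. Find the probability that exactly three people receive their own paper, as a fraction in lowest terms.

1/18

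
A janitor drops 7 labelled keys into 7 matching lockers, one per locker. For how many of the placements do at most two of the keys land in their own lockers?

4633

Sum C(7,i)·!(7-i) for i = 0..2:
  i=0: C(7,0)·!7 = 1·1854 = 1854
  i=1: C(7,1)·!6 = 7·265 = 1855
  i=2: C(7,2)·!5 = 21·44 = 924
Total = 4633.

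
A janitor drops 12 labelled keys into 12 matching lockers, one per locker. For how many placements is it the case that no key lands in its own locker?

176214841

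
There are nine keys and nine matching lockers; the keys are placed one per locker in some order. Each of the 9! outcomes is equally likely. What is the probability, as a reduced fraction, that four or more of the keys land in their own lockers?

Favorable outcomes: Σ_{i≥4} C(9,i)·!(9-i) = 126·44 + 126·9 + 84·2 + 36·1 + 9·0 + 1·1 = 6883.
Total outcomes: 9! = 362880.
Probability = 6883/362880 = 6883/362880.

6883/362880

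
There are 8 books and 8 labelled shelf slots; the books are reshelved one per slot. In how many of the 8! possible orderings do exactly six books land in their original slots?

28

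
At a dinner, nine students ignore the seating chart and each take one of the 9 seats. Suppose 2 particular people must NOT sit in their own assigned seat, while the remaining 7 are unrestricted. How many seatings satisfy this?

287280

Inclusion-exclusion on the 2 forbidden self-matches:
Σ_{j=0}^{2} (-1)^j C(2,j)(9-j)!
= C(2,0)·9! - C(2,1)·8! + C(2,2)·7!
= 362880 - 80640 + 5040
= 287280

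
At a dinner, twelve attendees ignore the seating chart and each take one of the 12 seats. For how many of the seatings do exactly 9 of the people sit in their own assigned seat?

Pick the 9 fixed positions: C(12,9) = 220 ways.
The other 3 form a derangement: !3 = 2.
Total: 220 × 2 = 440.

440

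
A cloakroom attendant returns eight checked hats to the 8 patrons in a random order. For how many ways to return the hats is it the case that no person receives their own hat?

14833

The number of derangements of 8 is !8 = Σ_{k=0}^{8} (-1)^k·8!/k!
= 8! - 8!/1! + 8!/2! - 8!/3! + 8!/4! - 8!/5! + 8!/6! - 8!/7! + 8!/8!
= 40320 - 40320 + 20160 - 6720 + 1680 - 336 + 56 - 8 + 1
= 14833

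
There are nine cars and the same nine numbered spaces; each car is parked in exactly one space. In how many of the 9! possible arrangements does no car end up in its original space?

133496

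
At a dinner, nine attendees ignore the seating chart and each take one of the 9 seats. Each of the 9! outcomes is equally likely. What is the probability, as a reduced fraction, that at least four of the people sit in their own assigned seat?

6883/362880

Favorable outcomes: Σ_{i≥4} C(9,i)·!(9-i) = 126·44 + 126·9 + 84·2 + 36·1 + 9·0 + 1·1 = 6883.
Total outcomes: 9! = 362880.
Probability = 6883/362880 = 6883/362880.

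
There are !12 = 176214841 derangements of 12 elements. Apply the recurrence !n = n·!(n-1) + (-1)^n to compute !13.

!13 = 13·176214841 - 1 = 2290792932.

2290792932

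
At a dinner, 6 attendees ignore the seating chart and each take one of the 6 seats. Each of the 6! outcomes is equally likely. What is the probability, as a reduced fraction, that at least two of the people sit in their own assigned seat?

Favorable outcomes: Σ_{i≥2} C(6,i)·!(6-i) = 15·9 + 20·2 + 15·1 + 6·0 + 1·1 = 191.
Total outcomes: 6! = 720.
Probability = 191/720 = 191/720.

191/720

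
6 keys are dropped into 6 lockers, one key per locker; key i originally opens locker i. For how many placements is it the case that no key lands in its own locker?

By inclusion-exclusion, !6 = Σ (-1)^k · 6!/k! for k=0..6
= 6! - 6!/1! + 6!/2! - 6!/3! + 6!/4! - 6!/5! + 6!/6!
= 720 - 720 + 360 - 120 + 30 - 6 + 1
= 265

265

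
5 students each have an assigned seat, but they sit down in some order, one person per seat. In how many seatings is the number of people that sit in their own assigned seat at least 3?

11

Sum C(5,i)·!(5-i) for i = 3..5:
  i=3: C(5,3)·!2 = 10·1 = 10
  i=4: C(5,4)·!1 = 5·0 = 0
  i=5: C(5,5)·!0 = 1·1 = 1
Total = 11.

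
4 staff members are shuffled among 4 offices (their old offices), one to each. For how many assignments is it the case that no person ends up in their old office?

9

The number of derangements of 4 is !4 = Σ_{k=0}^{4} (-1)^k·4!/k!
= 4! - 4!/1! + 4!/2! - 4!/3! + 4!/4!
= 24 - 24 + 12 - 4 + 1
= 9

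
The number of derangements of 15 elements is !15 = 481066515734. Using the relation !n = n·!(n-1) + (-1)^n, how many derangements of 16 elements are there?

7697064251745

!16 = 16·481066515734 + 1 = 7697064251745.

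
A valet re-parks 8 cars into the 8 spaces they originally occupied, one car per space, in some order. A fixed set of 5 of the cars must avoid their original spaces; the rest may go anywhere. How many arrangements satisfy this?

21234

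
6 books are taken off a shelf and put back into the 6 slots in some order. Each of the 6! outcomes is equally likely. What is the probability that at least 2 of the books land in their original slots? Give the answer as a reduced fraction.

191/720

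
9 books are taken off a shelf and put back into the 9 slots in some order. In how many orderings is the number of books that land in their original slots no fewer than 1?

# with exactly i fixed is C(9,i)·!(9-i); sum over i=1..9:
  i=1: C(9,1)·!8 = 9·14833 = 133497
  i=2: C(9,2)·!7 = 36·1854 = 66744
  i=3: C(9,3)·!6 = 84·265 = 22260
  i=4: C(9,4)·!5 = 126·44 = 5544
  i=5: C(9,5)·!4 = 126·9 = 1134
  i=6: C(9,6)·!3 = 84·2 = 168
  i=7: C(9,7)·!2 = 36·1 = 36
  i=8: C(9,8)·!1 = 9·0 = 0
  i=9: C(9,9)·!0 = 1·1 = 1
Total = 229384.

229384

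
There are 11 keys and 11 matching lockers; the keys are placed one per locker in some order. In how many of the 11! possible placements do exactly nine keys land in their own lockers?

Pick the 9 fixed positions: C(11,9) = 55 ways.
The other 2 form a derangement: !2 = 1.
Total: 55 × 1 = 55.

55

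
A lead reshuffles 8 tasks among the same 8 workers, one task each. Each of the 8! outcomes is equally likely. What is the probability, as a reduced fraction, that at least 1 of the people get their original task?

Favorable outcomes: Σ_{i≥1} C(8,i)·!(8-i) = 8·1854 + 28·265 + 56·44 + 70·9 + 56·2 + 28·1 + 8·0 + 1·1 = 25487.
Total outcomes: 8! = 40320.
Probability = 25487/40320 = 3641/5760.

3641/5760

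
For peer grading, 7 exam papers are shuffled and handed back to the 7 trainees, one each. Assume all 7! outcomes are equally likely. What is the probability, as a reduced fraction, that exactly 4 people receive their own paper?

1/72

Favorable outcomes: C(7,4)·!3 = 35·2 = 70.
Total outcomes: 7! = 5040.
Probability = 70/5040 = 1/72.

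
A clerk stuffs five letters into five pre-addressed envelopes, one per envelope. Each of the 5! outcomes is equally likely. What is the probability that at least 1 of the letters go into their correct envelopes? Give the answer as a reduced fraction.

19/30

Favorable outcomes: Σ_{i≥1} C(5,i)·!(5-i) = 5·9 + 10·2 + 10·1 + 5·0 + 1·1 = 76.
Total outcomes: 5! = 120.
Probability = 76/120 = 19/30.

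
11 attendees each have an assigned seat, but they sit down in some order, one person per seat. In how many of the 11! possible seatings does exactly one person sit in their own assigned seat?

14684571

Choose which one of the 11 is fixed: C(11,1) = 11.
The remaining 10 must be deranged: !10 = 1334961.
Total: 11 × 1334961 = 14684571.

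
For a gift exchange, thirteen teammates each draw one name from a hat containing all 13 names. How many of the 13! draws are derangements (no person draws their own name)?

2290792932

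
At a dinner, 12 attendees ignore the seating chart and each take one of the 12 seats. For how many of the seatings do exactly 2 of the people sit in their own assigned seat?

88107426

Pick the 2 fixed positions: C(12,2) = 66 ways.
The other 10 form a derangement: !10 = 1334961.
Total: 66 × 1334961 = 88107426.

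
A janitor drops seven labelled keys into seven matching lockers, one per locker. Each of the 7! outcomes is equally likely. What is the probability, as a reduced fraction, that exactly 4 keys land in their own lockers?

Favorable outcomes: C(7,4)·!3 = 35·2 = 70.
Total outcomes: 7! = 5040.
Probability = 70/5040 = 1/72.

1/72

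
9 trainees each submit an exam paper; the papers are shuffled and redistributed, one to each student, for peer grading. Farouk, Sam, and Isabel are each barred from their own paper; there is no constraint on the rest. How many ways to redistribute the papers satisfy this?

Let A_j be the event that the j-th constrained one is fixed. By inclusion-exclusion over the 3 events:
Σ_{j=0}^{3} (-1)^j C(3,j)(9-j)!
= C(3,0)·9! - C(3,1)·8! + C(3,2)·7! - C(3,3)·6!
= 362880 - 120960 + 15120 - 720
= 256320

256320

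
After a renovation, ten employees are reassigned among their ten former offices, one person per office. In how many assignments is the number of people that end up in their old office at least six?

2176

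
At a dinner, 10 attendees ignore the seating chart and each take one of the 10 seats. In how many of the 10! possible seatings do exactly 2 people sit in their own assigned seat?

667485

Pick the 2 fixed positions: C(10,2) = 45 ways.
The remaining 8 must be deranged: !8 = 14833.
Total: 45 × 14833 = 667485.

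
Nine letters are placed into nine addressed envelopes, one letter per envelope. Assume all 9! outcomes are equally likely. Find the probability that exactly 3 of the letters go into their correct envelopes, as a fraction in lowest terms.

Favorable outcomes: C(9,3)·!6 = 84·265 = 22260.
Total outcomes: 9! = 362880.
Probability = 22260/362880 = 53/864.

53/864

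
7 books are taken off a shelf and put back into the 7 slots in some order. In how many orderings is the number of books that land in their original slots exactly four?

70

Pick the 4 fixed positions: C(7,4) = 35 ways.
The remaining 3 must be deranged: !3 = 2.
Total: 35 × 2 = 70.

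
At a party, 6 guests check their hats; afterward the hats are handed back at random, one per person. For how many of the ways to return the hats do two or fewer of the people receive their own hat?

664

Sum C(6,i)·!(6-i) for i = 0..2:
  i=0: C(6,0)·!6 = 1·265 = 265
  i=1: C(6,1)·!5 = 6·44 = 264
  i=2: C(6,2)·!4 = 15·9 = 135
Total = 664.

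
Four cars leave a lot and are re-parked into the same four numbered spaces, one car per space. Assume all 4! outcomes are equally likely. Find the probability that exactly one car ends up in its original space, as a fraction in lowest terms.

Favorable outcomes: C(4,1)·!3 = 4·2 = 8.
Total outcomes: 4! = 24.
Probability = 8/24 = 1/3.

1/3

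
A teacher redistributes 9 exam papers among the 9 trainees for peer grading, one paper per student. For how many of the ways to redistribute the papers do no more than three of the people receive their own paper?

Sum C(9,i)·!(9-i) for i = 0..3:
  i=0: C(9,0)·!9 = 1·133496 = 133496
  i=1: C(9,1)·!8 = 9·14833 = 133497
  i=2: C(9,2)·!7 = 36·1854 = 66744
  i=3: C(9,3)·!6 = 84·265 = 22260
Total = 355997.

355997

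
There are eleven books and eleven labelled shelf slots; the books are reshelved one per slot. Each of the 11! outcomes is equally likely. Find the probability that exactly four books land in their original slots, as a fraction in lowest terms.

Favorable outcomes: C(11,4)·!7 = 330·1854 = 611820.
Total outcomes: 11! = 39916800.
Probability = 611820/39916800 = 103/6720.

103/6720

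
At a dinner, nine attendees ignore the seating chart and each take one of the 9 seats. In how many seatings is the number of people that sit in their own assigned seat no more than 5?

362675

# with exactly i fixed is C(9,i)·!(9-i); sum over i=0..5:
  i=0: C(9,0)·!9 = 1·133496 = 133496
  i=1: C(9,1)·!8 = 9·14833 = 133497
  i=2: C(9,2)·!7 = 36·1854 = 66744
  i=3: C(9,3)·!6 = 84·265 = 22260
  i=4: C(9,4)·!5 = 126·44 = 5544
  i=5: C(9,5)·!4 = 126·9 = 1134
Total = 362675.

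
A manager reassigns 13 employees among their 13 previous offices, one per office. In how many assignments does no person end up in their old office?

2290792932

The subfactorial !13 = [13!/e] (nearest integer).
13! = 6227020800, and 6227020800/e ≈ 2290792932.07, so !13 = 2290792932.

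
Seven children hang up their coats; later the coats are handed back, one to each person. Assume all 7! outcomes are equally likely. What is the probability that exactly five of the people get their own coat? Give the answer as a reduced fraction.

1/240

Favorable outcomes: C(7,5)·!2 = 21·1 = 21.
Total outcomes: 7! = 5040.
Probability = 21/5040 = 1/240.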